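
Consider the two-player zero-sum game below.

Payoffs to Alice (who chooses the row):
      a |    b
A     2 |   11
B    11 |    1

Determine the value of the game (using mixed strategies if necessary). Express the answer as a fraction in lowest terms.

119/19

Row minima are 2 and 1, so Alice's maximin is 2; column maxima are 11 and 11, so Bob's minimax is 11. These differ, so the equilibrium is in mixed strategies.
Let Alice play A with probability p. Bob is indifferent when 2p + 11(1−p) = 11p + (1−p), giving p = 10/19.
Let Bob play a with probability q. Alice is indifferent when 2q + 11(1−q) = 11q + (1−q), giving q = 10/19.
The value is 2·(10/19) + (11)·(9/19) = 119/19.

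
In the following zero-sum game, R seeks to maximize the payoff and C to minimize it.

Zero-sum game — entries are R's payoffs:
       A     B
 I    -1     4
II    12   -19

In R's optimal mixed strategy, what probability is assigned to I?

31/36

Row minima are -1 and -19, so R's maximin is -1; column maxima are 12 and 4, so C's minimax is 4. These differ, so the equilibrium is in mixed strategies.
Let R play I with probability p. C is indifferent when −p + 12(1−p) = 4p − 19(1−p), giving p = 31/36.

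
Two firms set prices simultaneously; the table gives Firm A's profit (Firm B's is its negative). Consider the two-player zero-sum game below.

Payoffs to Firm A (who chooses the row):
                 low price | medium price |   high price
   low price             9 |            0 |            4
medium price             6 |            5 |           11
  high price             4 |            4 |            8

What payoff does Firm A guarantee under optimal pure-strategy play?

Row minima: 0, 5, 4 → Firm A's maximin is 5.
Column maxima: 9, 5, 11 → Firm B's minimax is 5.
They coincide at (medium price, medium price), so the value is 5.

5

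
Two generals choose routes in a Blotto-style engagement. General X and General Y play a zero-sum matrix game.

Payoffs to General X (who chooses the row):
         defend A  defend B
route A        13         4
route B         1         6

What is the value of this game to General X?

37/7

Row minima are 4 and 1, so General X's maximin is 4; column maxima are 13 and 6, so General Y's minimax is 6. These differ, so the equilibrium is in mixed strategies.
Let General X play route A with probability p. General Y is indifferent when 13p + (1−p) = 4p + 6(1−p), giving p = 5/14.
Let General Y play defend A with probability q. General X is indifferent when 13q + 4(1−q) = q + 6(1−q), giving q = 1/7.
The value is 13·(1/7) + (4)·(6/7) = 37/7.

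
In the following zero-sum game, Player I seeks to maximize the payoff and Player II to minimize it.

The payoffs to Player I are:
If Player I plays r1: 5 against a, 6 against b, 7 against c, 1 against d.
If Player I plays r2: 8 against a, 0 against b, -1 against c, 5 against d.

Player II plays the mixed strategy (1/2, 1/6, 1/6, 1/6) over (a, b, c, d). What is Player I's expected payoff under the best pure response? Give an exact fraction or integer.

r1: (5)·(1/2) + (6)·(1/6) + (7)·(1/6) + (1)·(1/6) = 29/6.
r2: (8)·(1/2) + (0)·(1/6) + (-1)·(1/6) + (5)·(1/6) = 14/3.
The best pure response is r1 with expected payoff 29/6.

29/6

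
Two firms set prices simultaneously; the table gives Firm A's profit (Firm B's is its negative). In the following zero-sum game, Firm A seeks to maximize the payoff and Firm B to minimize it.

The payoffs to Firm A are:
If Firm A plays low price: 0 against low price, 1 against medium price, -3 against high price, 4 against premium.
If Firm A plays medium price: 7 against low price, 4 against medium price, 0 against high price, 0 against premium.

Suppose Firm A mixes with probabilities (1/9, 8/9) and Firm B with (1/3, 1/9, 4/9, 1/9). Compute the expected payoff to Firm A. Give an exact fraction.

193/81

Against (1/3, 1/9, 4/9, 1/9), each row's expected payoff is low price: -7/9; medium price: 25/9.
Taking the (1/9, 8/9)-weighted average: (1/9)·(-7/9) + (8/9)·(25/9) = 193/81.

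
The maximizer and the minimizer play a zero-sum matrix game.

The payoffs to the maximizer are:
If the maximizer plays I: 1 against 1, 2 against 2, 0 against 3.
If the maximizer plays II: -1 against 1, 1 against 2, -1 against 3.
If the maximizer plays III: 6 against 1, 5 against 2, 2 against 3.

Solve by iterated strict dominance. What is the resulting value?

Row I is strictly dominated by row III (6>1, 5>2, 2>0); eliminate I.
Column 2 is strictly dominated by 3 for the minimizer (-1<1, 2<5); eliminate 2.
Row II is strictly dominated by row III (6>-1, 2>-1); eliminate II.
Column 1 is strictly dominated by 3 for the minimizer (2<6); eliminate 1.
Only (III, 3) remains, with payoff 2.

2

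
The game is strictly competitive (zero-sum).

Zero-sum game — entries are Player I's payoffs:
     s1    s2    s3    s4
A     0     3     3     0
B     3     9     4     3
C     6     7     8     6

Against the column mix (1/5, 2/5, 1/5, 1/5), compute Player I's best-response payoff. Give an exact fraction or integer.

A: (0)·(1/5) + (3)·(2/5) + (3)·(1/5) + (0)·(1/5) = 9/5.
B: (3)·(1/5) + (9)·(2/5) + (4)·(1/5) + (3)·(1/5) = 28/5.
C: (6)·(1/5) + (7)·(2/5) + (8)·(1/5) + (6)·(1/5) = 34/5.
The best pure response is C with expected payoff 34/5.

34/5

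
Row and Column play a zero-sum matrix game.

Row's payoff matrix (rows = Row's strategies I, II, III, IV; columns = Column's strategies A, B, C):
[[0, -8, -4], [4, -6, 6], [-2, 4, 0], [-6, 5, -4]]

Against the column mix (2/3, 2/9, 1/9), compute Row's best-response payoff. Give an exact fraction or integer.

I: (0)·(2/3) + (-8)·(2/9) + (-4)·(1/9) = -20/9.
II: (4)·(2/3) + (-6)·(2/9) + (6)·(1/9) = 2.
III: (-2)·(2/3) + (4)·(2/9) + (0)·(1/9) = -4/9.
IV: (-6)·(2/3) + (5)·(2/9) + (-4)·(1/9) = -10/3.
The best pure response is II with expected payoff 2.

2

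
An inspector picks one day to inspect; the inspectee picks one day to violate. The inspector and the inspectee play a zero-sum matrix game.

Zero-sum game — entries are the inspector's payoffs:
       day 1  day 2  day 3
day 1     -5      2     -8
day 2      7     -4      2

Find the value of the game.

Column day 1 is strictly dominated by day 3 for the inspectee (it gives the inspector more in every row).
The remaining 2×2 game on (day 1, day 2) × (day 2, day 3) has no saddle point. Let the inspector play day 1 with probability p; indifference gives 2p − 4(1−p) = −8p + 2(1−p), so p = 3/8.
Similarly the inspectee's optimal q on day 2 is 5/8, and the value is 2·(5/8) + (-8)·(3/8) = -7/4.

-7/4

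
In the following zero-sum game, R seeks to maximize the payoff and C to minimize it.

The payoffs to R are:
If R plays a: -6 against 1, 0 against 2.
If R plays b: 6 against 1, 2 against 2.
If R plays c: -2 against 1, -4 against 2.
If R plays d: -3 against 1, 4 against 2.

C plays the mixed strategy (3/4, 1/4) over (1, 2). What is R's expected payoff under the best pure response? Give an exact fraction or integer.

5

a: (-6)·(3/4) + (0)·(1/4) = -9/2.
b: (6)·(3/4) + (2)·(1/4) = 5.
c: (-2)·(3/4) + (-4)·(1/4) = -5/2.
d: (-3)·(3/4) + (4)·(1/4) = -5/4.
The best pure response is b with expected payoff 5.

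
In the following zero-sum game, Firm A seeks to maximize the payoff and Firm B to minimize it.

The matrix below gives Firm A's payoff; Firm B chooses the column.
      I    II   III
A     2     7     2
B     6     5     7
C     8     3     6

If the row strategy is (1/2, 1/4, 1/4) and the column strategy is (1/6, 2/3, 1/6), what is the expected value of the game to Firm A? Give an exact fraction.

Against (1/6, 2/3, 1/6), each row's expected payoff is A: 16/3; B: 11/2; C: 13/3.
Taking the (1/2, 1/4, 1/4)-weighted average: (1/2)·(16/3) + (1/4)·(11/2) + (1/4)·(13/3) = 41/8.

41/8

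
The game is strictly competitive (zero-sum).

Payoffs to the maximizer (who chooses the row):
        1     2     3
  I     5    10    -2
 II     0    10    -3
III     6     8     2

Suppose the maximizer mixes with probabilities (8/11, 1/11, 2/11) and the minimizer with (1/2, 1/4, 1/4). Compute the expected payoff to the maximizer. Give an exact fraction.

Against (1/2, 1/4, 1/4), each row's expected payoff is I: 9/2; II: 7/4; III: 11/2.
Taking the (8/11, 1/11, 2/11)-weighted average: (8/11)·(9/2) + (1/11)·(7/4) + (2/11)·(11/2) = 195/44.

195/44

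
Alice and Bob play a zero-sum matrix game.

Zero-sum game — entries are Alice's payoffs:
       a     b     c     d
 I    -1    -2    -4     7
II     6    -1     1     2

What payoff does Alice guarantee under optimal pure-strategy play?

Row minima: -4, -1 → Alice's maximin is -1.
Column maxima: 6, -1, 1, 7 → Bob's minimax is -1.
They coincide at (II, b), so the value is -1.

-1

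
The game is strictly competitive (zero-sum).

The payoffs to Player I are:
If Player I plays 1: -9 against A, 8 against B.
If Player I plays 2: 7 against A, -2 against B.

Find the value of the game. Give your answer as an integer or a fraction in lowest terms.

Row minima are -9 and -2, so Player I's maximin is -2; column maxima are 7 and 8, so Player II's minimax is 7. These differ, so the equilibrium is in mixed strategies.
Let Player I play 1 with probability p. Player II is indifferent when −9p + 7(1−p) = 8p − 2(1−p), giving p = 9/26.
Let Player II play A with probability q. Player I is indifferent when −9q + 8(1−q) = 7q − 2(1−q), giving q = 5/13.
The value is -9·(5/13) + (8)·(8/13) = 19/13.

19/13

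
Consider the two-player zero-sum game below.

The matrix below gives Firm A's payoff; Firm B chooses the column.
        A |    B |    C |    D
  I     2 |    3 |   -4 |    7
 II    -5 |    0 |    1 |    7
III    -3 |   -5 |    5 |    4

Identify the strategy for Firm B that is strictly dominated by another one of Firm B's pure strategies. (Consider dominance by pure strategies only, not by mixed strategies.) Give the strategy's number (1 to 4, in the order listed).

Firm B prefers columns that give Firm A less. Compare D with A: 2 < 7, -5 < 7, -3 < 4.
So A strictly dominates D for Firm B; D is strictly dominated.

4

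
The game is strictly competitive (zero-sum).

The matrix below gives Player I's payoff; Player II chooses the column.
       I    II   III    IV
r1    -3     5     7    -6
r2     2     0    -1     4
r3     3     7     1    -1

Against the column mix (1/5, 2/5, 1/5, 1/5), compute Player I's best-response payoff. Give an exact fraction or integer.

r1: (-3)·(1/5) + (5)·(2/5) + (7)·(1/5) + (-6)·(1/5) = 8/5.
r2: (2)·(1/5) + (0)·(2/5) + (-1)·(1/5) + (4)·(1/5) = 1.
r3: (3)·(1/5) + (7)·(2/5) + (1)·(1/5) + (-1)·(1/5) = 17/5.
The best pure response is r3 with expected payoff 17/5.

17/5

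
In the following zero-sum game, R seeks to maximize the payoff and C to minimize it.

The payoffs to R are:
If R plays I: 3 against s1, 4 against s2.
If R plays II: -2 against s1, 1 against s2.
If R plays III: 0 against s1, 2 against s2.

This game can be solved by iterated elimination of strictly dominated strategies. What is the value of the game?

Row III is strictly dominated by row I (3>0, 4>2); eliminate III.
Row II is strictly dominated by row I (3>-2, 4>1); eliminate II.
Column s2 is strictly dominated by s1 for C (3<4); eliminate s2.
Only (I, s1) remains, with payoff 3.

3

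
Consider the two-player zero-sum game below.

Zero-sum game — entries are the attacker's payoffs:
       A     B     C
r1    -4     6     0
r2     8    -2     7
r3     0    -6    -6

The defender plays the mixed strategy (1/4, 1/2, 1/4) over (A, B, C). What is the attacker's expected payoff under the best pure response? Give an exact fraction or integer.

11/4

r1: (-4)·(1/4) + (6)·(1/2) + (0)·(1/4) = 2.
r2: (8)·(1/4) + (-2)·(1/2) + (7)·(1/4) = 11/4.
r3: (0)·(1/4) + (-6)·(1/2) + (-6)·(1/4) = -9/2.
The best pure response is r2 with expected payoff 11/4.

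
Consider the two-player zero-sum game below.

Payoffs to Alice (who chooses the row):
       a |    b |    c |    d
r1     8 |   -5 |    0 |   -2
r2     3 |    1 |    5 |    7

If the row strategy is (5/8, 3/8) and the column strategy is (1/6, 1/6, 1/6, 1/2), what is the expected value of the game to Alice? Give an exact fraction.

Against (1/6, 1/6, 1/6, 1/2), each row's expected payoff is r1: -1/2; r2: 5.
Taking the (5/8, 3/8)-weighted average: (5/8)·(-1/2) + (3/8)·(5) = 25/16.

25/16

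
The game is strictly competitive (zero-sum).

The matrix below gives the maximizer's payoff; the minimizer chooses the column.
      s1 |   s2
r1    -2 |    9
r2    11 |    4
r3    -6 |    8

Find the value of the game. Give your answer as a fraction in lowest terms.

Row r3 is strictly dominated by row r1, so the maximizer never plays it.
The remaining 2×2 game on (r1, r2) × (s1, s2) has no saddle point. Let the maximizer play r1 with probability p; indifference gives −2p + 11(1−p) = 9p + 4(1−p), so p = 7/18.
Similarly the minimizer's optimal q on s1 is 5/18, and the value is -2·(5/18) + (9)·(13/18) = 107/18.

107/18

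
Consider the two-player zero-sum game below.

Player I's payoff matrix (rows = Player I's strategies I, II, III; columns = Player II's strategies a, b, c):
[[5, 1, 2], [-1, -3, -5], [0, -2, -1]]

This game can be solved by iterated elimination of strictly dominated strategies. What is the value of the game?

1

Row II is strictly dominated by row I (5>-1, 1>-3, 2>-5); eliminate II.
Row III is strictly dominated by row I (5>0, 1>-2, 2>-1); eliminate III.
Column a is strictly dominated by b for Player II (1<5); eliminate a.
Column c is strictly dominated by b for Player II (1<2); eliminate c.
Only (I, b) remains, with payoff 1.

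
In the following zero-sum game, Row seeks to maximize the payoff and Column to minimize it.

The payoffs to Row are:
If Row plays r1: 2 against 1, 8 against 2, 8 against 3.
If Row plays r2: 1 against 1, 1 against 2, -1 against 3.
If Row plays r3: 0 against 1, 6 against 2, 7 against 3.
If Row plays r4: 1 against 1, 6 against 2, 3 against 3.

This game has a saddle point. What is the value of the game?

2

Row minima: 2, -1, 0, 1 → Row's maximin is 2.
Column maxima: 2, 8, 8 → Column's minimax is 2.
They coincide at (r1, 1), so the value is 2.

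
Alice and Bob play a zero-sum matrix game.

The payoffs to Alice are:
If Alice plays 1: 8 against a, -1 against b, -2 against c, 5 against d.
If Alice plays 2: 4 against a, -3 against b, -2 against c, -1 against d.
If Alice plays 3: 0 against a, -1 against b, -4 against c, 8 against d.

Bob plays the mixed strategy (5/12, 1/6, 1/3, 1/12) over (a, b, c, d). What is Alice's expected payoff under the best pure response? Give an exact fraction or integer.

1: (8)·(5/12) + (-1)·(1/6) + (-2)·(1/3) + (5)·(1/12) = 35/12.
2: (4)·(5/12) + (-3)·(1/6) + (-2)·(1/3) + (-1)·(1/12) = 5/12.
3: (0)·(5/12) + (-1)·(1/6) + (-4)·(1/3) + (8)·(1/12) = -5/6.
The best pure response is 1 with expected payoff 35/12.

35/12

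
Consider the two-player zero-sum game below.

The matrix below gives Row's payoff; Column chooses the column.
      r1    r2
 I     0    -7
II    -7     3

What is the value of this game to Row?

-49/17

Row minima are -7 and -7, so Row's maximin is -7; column maxima are 0 and 3, so Column's minimax is 0. These differ, so the equilibrium is in mixed strategies.
Let Row play I with probability p. Column is indifferent when −7(1−p) = −7p + 3(1−p), giving p = 10/17.
Let Column play r1 with probability q. Row is indifferent when −7(1−q) = −7q + 3(1−q), giving q = 10/17.
The value is 0·(10/17) + (-7)·(7/17) = -49/17.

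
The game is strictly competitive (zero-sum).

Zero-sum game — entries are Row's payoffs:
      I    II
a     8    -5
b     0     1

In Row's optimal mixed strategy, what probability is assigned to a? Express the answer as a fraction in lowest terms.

Row minima are -5 and 0, so Row's maximin is 0; column maxima are 8 and 1, so Column's minimax is 1. These differ, so the equilibrium is in mixed strategies.
Let Row play a with probability p. Column is indifferent when 8p = −5p + (1−p), giving p = 1/14.

1/14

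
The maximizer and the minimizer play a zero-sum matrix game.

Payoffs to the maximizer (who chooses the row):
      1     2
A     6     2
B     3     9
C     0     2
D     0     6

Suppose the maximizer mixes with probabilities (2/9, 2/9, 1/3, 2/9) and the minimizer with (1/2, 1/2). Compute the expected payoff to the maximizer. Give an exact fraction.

29/9

Against (1/2, 1/2), each row's expected payoff is A: 4; B: 6; C: 1; D: 3.
Taking the (2/9, 2/9, 1/3, 2/9)-weighted average: (2/9)·(4) + (2/9)·(6) + (1/3)·(1) + (2/9)·(3) = 29/9.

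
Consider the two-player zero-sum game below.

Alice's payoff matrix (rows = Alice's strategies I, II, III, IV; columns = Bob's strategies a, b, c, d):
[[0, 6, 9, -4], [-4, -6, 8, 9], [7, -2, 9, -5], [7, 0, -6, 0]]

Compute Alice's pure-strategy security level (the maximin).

-4

The worst-case payoff for each row is I: -4, II: -6, III: -5, IV: -6.
The best of these is -4.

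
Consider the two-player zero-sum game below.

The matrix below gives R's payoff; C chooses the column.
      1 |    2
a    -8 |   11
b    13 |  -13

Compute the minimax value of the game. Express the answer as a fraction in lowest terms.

Row minima are -8 and -13, so R's maximin is -8; column maxima are 13 and 11, so C's minimax is 11. These differ, so the equilibrium is in mixed strategies.
Let R play a with probability p. C is indifferent when −8p + 13(1−p) = 11p − 13(1−p), giving p = 26/45.
Let C play 1 with probability q. R is indifferent when −8q + 11(1−q) = 13q − 13(1−q), giving q = 8/15.
The value is -8·(8/15) + (11)·(7/15) = 13/15.

13/15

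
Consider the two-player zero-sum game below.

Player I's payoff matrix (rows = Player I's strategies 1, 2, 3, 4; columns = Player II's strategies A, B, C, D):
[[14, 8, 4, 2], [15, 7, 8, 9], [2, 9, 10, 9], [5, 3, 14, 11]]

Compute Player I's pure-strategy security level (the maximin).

The worst-case payoff for each row is 1: 2, 2: 7, 3: 2, 4: 3.
The best of these is 7.

7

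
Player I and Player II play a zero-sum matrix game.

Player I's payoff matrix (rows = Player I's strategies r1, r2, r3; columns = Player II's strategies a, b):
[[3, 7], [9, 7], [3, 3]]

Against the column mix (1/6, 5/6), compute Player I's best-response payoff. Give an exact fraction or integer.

22/3

r1: (3)·(1/6) + (7)·(5/6) = 19/3.
r2: (9)·(1/6) + (7)·(5/6) = 22/3.
r3: (3)·(1/6) + (3)·(5/6) = 3.
The best pure response is r2 with expected payoff 22/3.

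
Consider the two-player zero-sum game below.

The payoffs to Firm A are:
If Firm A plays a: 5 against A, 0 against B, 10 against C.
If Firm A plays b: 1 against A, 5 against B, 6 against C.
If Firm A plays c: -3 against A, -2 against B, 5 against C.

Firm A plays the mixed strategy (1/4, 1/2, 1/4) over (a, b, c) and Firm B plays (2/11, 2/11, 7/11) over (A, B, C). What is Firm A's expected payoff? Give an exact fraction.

Against (2/11, 2/11, 7/11), each row's expected payoff is a: 80/11; b: 54/11; c: 25/11.
Taking the (1/4, 1/2, 1/4)-weighted average: (1/4)·(80/11) + (1/2)·(54/11) + (1/4)·(25/11) = 213/44.

213/44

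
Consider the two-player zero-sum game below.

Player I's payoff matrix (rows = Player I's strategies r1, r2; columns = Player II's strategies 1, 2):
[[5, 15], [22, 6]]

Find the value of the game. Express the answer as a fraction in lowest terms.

Row minima are 5 and 6, so Player I's maximin is 6; column maxima are 22 and 15, so Player II's minimax is 15. These differ, so the equilibrium is in mixed strategies.
Let Player I play r1 with probability p. Player II is indifferent when 5p + 22(1−p) = 15p + 6(1−p), giving p = 8/13.
Let Player II play 1 with probability q. Player I is indifferent when 5q + 15(1−q) = 22q + 6(1−q), giving q = 9/26.
The value is 5·(9/26) + (15)·(17/26) = 150/13.

150/13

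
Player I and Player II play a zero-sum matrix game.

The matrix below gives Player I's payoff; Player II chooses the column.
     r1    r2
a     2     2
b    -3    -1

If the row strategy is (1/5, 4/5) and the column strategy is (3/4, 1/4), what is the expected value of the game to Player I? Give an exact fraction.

-8/5

Against (3/4, 1/4), each row's expected payoff is a: 2; b: -5/2.
Taking the (1/5, 4/5)-weighted average: (1/5)·(2) + (4/5)·(-5/2) = -8/5.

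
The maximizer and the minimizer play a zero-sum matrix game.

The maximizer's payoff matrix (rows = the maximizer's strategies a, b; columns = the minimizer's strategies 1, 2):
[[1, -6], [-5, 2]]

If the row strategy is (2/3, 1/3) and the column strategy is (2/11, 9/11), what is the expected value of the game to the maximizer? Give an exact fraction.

Against (2/11, 9/11), each row's expected payoff is a: -52/11; b: 8/11.
Taking the (2/3, 1/3)-weighted average: (2/3)·(-52/11) + (1/3)·(8/11) = -32/11.

-32/11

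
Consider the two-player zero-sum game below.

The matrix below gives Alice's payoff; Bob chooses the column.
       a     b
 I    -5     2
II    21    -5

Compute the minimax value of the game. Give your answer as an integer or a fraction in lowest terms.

17/33

Row minima are -5 and -5, so Alice's maximin is -5; column maxima are 21 and 2, so Bob's minimax is 2. These differ, so the equilibrium is in mixed strategies.
Let Alice play I with probability p. Bob is indifferent when −5p + 21(1−p) = 2p − 5(1−p), giving p = 26/33.
Let Bob play a with probability q. Alice is indifferent when −5q + 2(1−q) = 21q − 5(1−q), giving q = 7/33.
The value is -5·(7/33) + (2)·(26/33) = 17/33.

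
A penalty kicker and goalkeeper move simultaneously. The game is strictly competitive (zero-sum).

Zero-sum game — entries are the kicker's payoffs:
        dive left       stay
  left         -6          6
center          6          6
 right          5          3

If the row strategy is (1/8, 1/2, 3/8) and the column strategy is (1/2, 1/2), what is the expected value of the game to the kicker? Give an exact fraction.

Against (1/2, 1/2), each row's expected payoff is left: 0; center: 6; right: 4.
Taking the (1/8, 1/2, 3/8)-weighted average: (1/8)·(0) + (1/2)·(6) + (3/8)·(4) = 9/2.

9/2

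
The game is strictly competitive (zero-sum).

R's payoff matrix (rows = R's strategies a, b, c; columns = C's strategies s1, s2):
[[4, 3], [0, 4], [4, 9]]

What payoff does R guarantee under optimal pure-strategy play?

Row minima: 3, 0, 4 → R's maximin is 4.
Column maxima: 4, 9 → C's minimax is 4.
They coincide at (c, s1), so the value is 4.

4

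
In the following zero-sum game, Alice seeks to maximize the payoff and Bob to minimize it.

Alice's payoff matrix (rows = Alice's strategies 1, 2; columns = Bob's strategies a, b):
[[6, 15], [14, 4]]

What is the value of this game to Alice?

186/19

Row minima are 6 and 4, so Alice's maximin is 6; column maxima are 14 and 15, so Bob's minimax is 14. These differ, so the equilibrium is in mixed strategies.
Let Alice play 1 with probability p. Bob is indifferent when 6p + 14(1−p) = 15p + 4(1−p), giving p = 10/19.
Let Bob play a with probability q. Alice is indifferent when 6q + 15(1−q) = 14q + 4(1−q), giving q = 11/19.
The value is 6·(11/19) + (15)·(8/19) = 186/19.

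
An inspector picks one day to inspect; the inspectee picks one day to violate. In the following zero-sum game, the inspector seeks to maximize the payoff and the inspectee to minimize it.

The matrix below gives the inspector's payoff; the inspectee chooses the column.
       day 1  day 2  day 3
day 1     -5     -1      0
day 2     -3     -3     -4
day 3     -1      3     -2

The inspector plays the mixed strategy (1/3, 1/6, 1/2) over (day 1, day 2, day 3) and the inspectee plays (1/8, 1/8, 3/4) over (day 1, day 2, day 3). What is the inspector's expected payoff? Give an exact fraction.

Against (1/8, 1/8, 3/4), each row's expected payoff is day 1: -3/4; day 2: -15/4; day 3: -5/4.
Taking the (1/3, 1/6, 1/2)-weighted average: (1/3)·(-3/4) + (1/6)·(-15/4) + (1/2)·(-5/4) = -3/2.

-3/2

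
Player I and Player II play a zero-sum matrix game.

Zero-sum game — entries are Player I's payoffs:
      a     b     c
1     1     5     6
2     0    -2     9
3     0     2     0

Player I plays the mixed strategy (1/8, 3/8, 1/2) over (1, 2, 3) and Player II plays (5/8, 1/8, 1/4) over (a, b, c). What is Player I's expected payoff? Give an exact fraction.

39/32

Against (5/8, 1/8, 1/4), each row's expected payoff is 1: 11/4; 2: 2; 3: 1/4.
Taking the (1/8, 3/8, 1/2)-weighted average: (1/8)·(11/4) + (3/8)·(2) + (1/2)·(1/4) = 39/32.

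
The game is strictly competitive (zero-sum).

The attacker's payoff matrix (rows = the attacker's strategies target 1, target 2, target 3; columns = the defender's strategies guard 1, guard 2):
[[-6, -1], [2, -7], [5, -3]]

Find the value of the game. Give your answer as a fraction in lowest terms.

Row target 2 is strictly dominated by row target 3, so the attacker never plays it.
The remaining 2×2 game on (target 1, target 3) × (guard 1, guard 2) has no saddle point. Let the attacker play target 1 with probability p; indifference gives −6p + 5(1−p) = −p − 3(1−p), so p = 8/13.
Similarly the defender's optimal q on guard 1 is 2/13, and the value is -6·(2/13) + (-1)·(11/13) = -23/13.

-23/13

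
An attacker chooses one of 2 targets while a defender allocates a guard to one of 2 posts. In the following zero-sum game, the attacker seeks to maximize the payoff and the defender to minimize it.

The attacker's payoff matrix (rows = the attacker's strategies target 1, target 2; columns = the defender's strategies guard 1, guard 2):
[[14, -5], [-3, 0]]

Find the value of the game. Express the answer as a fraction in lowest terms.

Row minima are -5 and -3, so the attacker's maximin is -3; column maxima are 14 and 0, so the defender's minimax is 0. These differ, so the equilibrium is in mixed strategies.
Let the attacker play target 1 with probability p. The defender is indifferent when 14p − 3(1−p) = −5p, giving p = 3/22.
Let the defender play guard 1 with probability q. The attacker is indifferent when 14q − 5(1−q) = −3q, giving q = 5/22.
The value is 14·(5/22) + (-5)·(17/22) = -15/22.

-15/22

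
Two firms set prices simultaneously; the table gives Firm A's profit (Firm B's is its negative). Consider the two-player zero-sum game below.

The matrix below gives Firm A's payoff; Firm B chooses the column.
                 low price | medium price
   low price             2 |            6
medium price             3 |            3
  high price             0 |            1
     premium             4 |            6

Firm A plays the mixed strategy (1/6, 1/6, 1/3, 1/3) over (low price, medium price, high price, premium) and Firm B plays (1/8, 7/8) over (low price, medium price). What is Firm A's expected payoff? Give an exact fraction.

29/8

Against (1/8, 7/8), each row's expected payoff is low price: 11/2; medium price: 3; high price: 7/8; premium: 23/4.
Taking the (1/6, 1/6, 1/3, 1/3)-weighted average: (1/6)·(11/2) + (1/6)·(3) + (1/3)·(7/8) + (1/3)·(23/4) = 29/8.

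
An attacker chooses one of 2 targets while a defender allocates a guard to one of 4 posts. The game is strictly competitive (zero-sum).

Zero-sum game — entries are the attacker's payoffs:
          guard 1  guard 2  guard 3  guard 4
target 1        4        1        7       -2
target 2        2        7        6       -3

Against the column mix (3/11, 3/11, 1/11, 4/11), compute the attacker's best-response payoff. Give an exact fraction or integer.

21/11

target 1: (4)·(3/11) + (1)·(3/11) + (7)·(1/11) + (-2)·(4/11) = 14/11.
target 2: (2)·(3/11) + (7)·(3/11) + (6)·(1/11) + (-3)·(4/11) = 21/11.
The best pure response is target 2 with expected payoff 21/11.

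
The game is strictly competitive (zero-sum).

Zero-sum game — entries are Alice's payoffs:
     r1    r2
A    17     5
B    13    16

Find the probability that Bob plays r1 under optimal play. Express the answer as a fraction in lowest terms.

Row minima are 5 and 13, so Alice's maximin is 13; column maxima are 17 and 16, so Bob's minimax is 16. These differ, so the equilibrium is in mixed strategies.
Let Bob play r1 with probability q. Alice is indifferent when 17q + 5(1−q) = 13q + 16(1−q), giving q = 11/15.

11/15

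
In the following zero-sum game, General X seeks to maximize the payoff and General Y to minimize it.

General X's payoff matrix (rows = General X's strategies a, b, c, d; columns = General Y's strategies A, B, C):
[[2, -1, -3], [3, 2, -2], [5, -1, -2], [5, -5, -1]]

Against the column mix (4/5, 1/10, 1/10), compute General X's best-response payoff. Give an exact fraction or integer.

a: (2)·(4/5) + (-1)·(1/10) + (-3)·(1/10) = 6/5.
b: (3)·(4/5) + (2)·(1/10) + (-2)·(1/10) = 12/5.
c: (5)·(4/5) + (-1)·(1/10) + (-2)·(1/10) = 37/10.
d: (5)·(4/5) + (-5)·(1/10) + (-1)·(1/10) = 17/5.
The best pure response is c with expected payoff 37/10.

37/10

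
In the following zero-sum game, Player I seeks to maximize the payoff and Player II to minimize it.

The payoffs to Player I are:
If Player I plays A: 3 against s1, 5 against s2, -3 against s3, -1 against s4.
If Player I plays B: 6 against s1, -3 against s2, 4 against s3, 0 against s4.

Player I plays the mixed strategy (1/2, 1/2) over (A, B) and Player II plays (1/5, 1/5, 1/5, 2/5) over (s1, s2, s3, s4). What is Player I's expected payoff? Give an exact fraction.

Against (1/5, 1/5, 1/5, 2/5), each row's expected payoff is A: 3/5; B: 7/5.
Taking the (1/2, 1/2)-weighted average: (1/2)·(3/5) + (1/2)·(7/5) = 1.

1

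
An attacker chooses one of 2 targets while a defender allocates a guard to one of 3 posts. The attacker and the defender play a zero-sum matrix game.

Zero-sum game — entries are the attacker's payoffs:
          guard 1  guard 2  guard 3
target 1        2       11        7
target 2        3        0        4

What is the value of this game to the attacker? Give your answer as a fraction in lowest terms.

11/4

Column guard 3 is strictly dominated by guard 1 for the defender (it gives the attacker more in every row).
The remaining 2×2 game on (target 1, target 2) × (guard 1, guard 2) has no saddle point. Let the attacker play target 1 with probability p; indifference gives 2p + 3(1−p) = 11p, so p = 1/4.
Similarly the defender's optimal q on guard 1 is 11/12, and the value is 2·(11/12) + (11)·(1/12) = 11/4.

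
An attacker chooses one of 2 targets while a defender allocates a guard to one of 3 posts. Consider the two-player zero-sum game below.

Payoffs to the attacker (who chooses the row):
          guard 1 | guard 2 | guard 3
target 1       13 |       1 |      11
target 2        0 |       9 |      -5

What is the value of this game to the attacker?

13/3

Column guard 1 is strictly dominated by guard 3 for the defender (it gives the attacker more in every row).
The remaining 2×2 game on (target 1, target 2) × (guard 2, guard 3) has no saddle point. Let the attacker play target 1 with probability p; indifference gives p + 9(1−p) = 11p − 5(1−p), so p = 7/12.
Similarly the defender's optimal q on guard 2 is 2/3, and the value is 1·(2/3) + (11)·(1/3) = 13/3.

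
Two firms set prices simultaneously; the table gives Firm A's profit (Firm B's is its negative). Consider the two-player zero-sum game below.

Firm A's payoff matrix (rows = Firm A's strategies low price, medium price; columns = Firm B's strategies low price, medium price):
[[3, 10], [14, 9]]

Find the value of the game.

Row minima are 3 and 9, so Firm A's maximin is 9; column maxima are 14 and 10, so Firm B's minimax is 10. These differ, so the equilibrium is in mixed strategies.
Let Firm A play low price with probability p. Firm B is indifferent when 3p + 14(1−p) = 10p + 9(1−p), giving p = 5/12.
Let Firm B play low price with probability q. Firm A is indifferent when 3q + 10(1−q) = 14q + 9(1−q), giving q = 1/12.
The value is 3·(1/12) + (10)·(11/12) = 113/12.

113/12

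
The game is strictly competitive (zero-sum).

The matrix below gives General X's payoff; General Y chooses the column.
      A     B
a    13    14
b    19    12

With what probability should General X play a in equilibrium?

7/8

Row minima are 13 and 12, so General X's maximin is 13; column maxima are 19 and 14, so General Y's minimax is 14. These differ, so the equilibrium is in mixed strategies.
Let General X play a with probability p. General Y is indifferent when 13p + 19(1−p) = 14p + 12(1−p), giving p = 7/8.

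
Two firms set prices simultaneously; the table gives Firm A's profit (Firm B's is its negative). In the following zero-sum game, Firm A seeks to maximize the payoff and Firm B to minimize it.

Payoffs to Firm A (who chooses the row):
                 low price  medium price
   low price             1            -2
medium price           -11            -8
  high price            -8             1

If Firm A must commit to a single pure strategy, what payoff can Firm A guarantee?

The worst-case payoff for each row is low price: -2, medium price: -11, high price: -8.
The best of these is -2.

-2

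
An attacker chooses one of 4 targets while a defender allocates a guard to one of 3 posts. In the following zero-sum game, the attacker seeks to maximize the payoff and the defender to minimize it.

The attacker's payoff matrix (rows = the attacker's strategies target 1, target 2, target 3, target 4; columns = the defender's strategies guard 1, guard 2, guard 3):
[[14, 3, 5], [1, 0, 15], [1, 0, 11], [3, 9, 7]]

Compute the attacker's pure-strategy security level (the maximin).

3

The worst-case payoff for each row is target 1: 3, target 2: 0, target 3: 0, target 4: 3.
The best of these is 3.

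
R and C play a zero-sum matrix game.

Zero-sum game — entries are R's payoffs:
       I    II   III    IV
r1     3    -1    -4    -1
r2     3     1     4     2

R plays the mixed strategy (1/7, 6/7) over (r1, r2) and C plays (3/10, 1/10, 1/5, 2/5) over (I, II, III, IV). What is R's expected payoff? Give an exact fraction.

76/35

Against (3/10, 1/10, 1/5, 2/5), each row's expected payoff is r1: -2/5; r2: 13/5.
Taking the (1/7, 6/7)-weighted average: (1/7)·(-2/5) + (6/7)·(13/5) = 76/35.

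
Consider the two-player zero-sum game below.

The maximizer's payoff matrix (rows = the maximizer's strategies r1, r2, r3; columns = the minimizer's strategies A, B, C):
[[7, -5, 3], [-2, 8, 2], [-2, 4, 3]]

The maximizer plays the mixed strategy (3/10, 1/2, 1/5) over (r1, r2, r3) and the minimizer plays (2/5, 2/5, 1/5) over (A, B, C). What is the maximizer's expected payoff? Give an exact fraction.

21/10

Against (2/5, 2/5, 1/5), each row's expected payoff is r1: 7/5; r2: 14/5; r3: 7/5.
Taking the (3/10, 1/2, 1/5)-weighted average: (3/10)·(7/5) + (1/2)·(14/5) + (1/5)·(7/5) = 21/10.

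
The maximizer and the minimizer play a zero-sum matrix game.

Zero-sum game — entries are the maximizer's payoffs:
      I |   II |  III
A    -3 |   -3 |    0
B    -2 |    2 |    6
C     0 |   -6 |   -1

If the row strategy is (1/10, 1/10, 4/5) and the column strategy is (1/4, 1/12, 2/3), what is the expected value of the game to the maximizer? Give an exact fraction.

Against (1/4, 1/12, 2/3), each row's expected payoff is A: -1; B: 11/3; C: -7/6.
Taking the (1/10, 1/10, 4/5)-weighted average: (1/10)·(-1) + (1/10)·(11/3) + (4/5)·(-7/6) = -2/3.

-2/3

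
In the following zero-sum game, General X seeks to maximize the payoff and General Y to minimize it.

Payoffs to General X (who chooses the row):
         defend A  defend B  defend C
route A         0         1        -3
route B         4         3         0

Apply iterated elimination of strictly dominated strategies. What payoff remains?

Row route A is strictly dominated by row route B (4>0, 3>1, 0>-3); eliminate route A.
Column defend B is strictly dominated by defend C for General Y (0<3); eliminate defend B.
Column defend A is strictly dominated by defend C for General Y (0<4); eliminate defend A.
Only (route B, defend C) remains, with payoff 0.

0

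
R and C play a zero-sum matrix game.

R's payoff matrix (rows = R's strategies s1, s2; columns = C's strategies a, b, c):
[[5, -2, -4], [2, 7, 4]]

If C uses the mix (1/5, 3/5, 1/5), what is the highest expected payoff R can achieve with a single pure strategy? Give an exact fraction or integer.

s1: (5)·(1/5) + (-2)·(3/5) + (-4)·(1/5) = -1.
s2: (2)·(1/5) + (7)·(3/5) + (4)·(1/5) = 27/5.
The best pure response is s2 with expected payoff 27/5.

27/5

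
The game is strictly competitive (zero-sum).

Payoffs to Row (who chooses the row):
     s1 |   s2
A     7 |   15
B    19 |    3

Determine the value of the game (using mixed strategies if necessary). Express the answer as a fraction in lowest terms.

11

Row minima are 7 and 3, so Row's maximin is 7; column maxima are 19 and 15, so Column's minimax is 15. These differ, so the equilibrium is in mixed strategies.
Let Row play A with probability p. Column is indifferent when 7p + 19(1−p) = 15p + 3(1−p), giving p = 2/3.
Let Column play s1 with probability q. Row is indifferent when 7q + 15(1−q) = 19q + 3(1−q), giving q = 1/2.
The value is 7·(1/2) + (15)·(1/2) = 11.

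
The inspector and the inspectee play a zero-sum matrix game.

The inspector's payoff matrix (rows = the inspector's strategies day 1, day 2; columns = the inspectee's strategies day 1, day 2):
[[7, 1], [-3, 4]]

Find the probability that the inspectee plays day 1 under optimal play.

3/13

Row minima are 1 and -3, so the inspector's maximin is 1; column maxima are 7 and 4, so the inspectee's minimax is 4. These differ, so the equilibrium is in mixed strategies.
Let the inspectee play day 1 with probability q. The inspector is indifferent when 7q + (1−q) = −3q + 4(1−q), giving q = 3/13.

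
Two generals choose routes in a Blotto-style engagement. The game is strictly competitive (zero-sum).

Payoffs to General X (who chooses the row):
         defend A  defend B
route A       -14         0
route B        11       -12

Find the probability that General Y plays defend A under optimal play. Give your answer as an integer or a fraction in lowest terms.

12/37

Row minima are -14 and -12, so General X's maximin is -12; column maxima are 11 and 0, so General Y's minimax is 0. These differ, so the equilibrium is in mixed strategies.
Let General Y play defend A with probability q. General X is indifferent when −14q = 11q − 12(1−q), giving q = 12/37.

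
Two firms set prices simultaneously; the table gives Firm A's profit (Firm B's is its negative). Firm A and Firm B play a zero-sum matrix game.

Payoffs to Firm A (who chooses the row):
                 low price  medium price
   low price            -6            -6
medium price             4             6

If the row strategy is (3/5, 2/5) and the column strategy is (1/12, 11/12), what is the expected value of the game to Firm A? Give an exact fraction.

Against (1/12, 11/12), each row's expected payoff is low price: -6; medium price: 35/6.
Taking the (3/5, 2/5)-weighted average: (3/5)·(-6) + (2/5)·(35/6) = -19/15.

-19/15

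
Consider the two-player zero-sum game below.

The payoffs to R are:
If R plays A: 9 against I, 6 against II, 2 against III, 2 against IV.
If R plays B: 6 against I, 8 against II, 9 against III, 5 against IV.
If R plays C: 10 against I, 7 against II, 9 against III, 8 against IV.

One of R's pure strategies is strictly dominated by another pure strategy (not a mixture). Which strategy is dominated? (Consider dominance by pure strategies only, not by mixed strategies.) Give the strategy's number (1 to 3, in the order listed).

Compare A with C: 10 > 9, 7 > 6, 9 > 2, 8 > 2.
So C strictly dominates A for R; A is strictly dominated.

1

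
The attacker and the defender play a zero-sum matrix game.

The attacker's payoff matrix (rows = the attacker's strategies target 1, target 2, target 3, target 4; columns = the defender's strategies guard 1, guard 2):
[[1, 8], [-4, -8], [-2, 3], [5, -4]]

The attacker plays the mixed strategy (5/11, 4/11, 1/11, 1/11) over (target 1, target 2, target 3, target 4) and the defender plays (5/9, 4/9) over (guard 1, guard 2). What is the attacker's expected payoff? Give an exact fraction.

-4/33

Against (5/9, 4/9), each row's expected payoff is target 1: 37/9; target 2: -52/9; target 3: 2/9; target 4: 1.
Taking the (5/11, 4/11, 1/11, 1/11)-weighted average: (5/11)·(37/9) + (4/11)·(-52/9) + (1/11)·(2/9) + (1/11)·(1) = -4/33.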